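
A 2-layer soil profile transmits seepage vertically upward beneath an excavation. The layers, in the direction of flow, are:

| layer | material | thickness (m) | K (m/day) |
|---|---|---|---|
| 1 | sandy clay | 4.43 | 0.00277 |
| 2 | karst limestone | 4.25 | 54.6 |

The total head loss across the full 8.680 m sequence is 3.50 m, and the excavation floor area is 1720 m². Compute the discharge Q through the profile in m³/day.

Flow is perpendicular to layering, so the layers act in series and the equivalent K is the thickness-weighted harmonic mean.
Total thickness L = 4.43 + 4.25 = 8.680 m.
Σ(b_i/K_i) = 4.43/0.00277 + 4.25/54.6 = 1599 d.
K_eq = L / Σ(b_i/K_i) = 8.680 / 1599 = 0.005427 m/day.
Q = K_eq · A · (Δh/L) = 0.005427 × 1720 × (3.50/8.680) = 3.764 m³/day.

3.76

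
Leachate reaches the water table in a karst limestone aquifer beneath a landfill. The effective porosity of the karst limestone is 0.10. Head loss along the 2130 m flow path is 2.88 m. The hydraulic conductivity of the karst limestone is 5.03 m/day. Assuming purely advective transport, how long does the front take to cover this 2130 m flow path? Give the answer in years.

Hydraulic gradient i = Δh / L = 2.88 / 2130 = 0.001352.
Darcy flux q = K · i = 5.030 × 0.001352 = 0.006801 m/day.
Seepage velocity v = q / n_e = 0.006801 / 0.10 = 0.06801 m/day.
Travel time t = L / v = 2130 / 0.06801 = 31318 days = 85.74 years.

85.7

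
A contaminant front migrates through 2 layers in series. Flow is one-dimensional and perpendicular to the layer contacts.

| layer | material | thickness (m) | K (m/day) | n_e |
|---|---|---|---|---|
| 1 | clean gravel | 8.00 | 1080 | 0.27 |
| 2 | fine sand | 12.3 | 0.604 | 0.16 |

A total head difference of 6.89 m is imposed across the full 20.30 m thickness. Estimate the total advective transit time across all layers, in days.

12.2

With flow normal to the layers, continuity requires the same specific discharge q through every layer.
Σ(b_i/K_i) = 8.00/1080 + 12.3/0.604 = 20.37 d.
q = Δh / Σ(b_i/K_i) = 6.89 / 20.37 = 0.3382 m/day.
In each layer the seepage velocity is v_i = q/n_i, so the layer transit time is t_i = b_i·n_i / q:
  layer 1 (clean gravel): t_1 = 8.00 × 0.27 / 0.3382 = 6.386 d
  layer 2 (fine sand): t_2 = 12.3 × 0.16 / 0.3382 = 5.819 d
Total t = Σ t_i = 12.21 days.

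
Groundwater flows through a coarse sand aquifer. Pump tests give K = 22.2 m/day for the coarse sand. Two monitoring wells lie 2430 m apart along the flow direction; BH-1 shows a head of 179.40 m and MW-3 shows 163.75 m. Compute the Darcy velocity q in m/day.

Hydraulic gradient i = (179.40 − 163.75) / 2430 = 15.65 / 2430 = 0.006440.
Specific discharge q = K · i = 22.20 × 0.006440 = 0.1430 m/day.

0.143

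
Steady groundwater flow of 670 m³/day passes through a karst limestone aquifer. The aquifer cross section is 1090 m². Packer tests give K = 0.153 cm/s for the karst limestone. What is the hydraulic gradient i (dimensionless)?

0.00465

Convert K: 0.153 cm/s × 864 = 132.2 m/day.
From Q = K·A·i, i = Q / (K·A) = 670 / (132.2 × 1090) = 0.004650.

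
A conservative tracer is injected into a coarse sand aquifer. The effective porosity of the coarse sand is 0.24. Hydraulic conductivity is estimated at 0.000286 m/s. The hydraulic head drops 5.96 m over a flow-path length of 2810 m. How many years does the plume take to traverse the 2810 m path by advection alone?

Convert K: 0.000286 m/s × 86400 = 24.71 m/day.
Hydraulic gradient i = Δh / L = 5.96 / 2810 = 0.002121.
Darcy flux q = K · i = 24.71 × 0.002121 = 0.05241 m/day.
Seepage velocity v = q / n_e = 0.05241 / 0.24 = 0.2184 m/day.
Travel time t = L / v = 2810 / 0.2184 = 12868 days = 35.23 years.

35.2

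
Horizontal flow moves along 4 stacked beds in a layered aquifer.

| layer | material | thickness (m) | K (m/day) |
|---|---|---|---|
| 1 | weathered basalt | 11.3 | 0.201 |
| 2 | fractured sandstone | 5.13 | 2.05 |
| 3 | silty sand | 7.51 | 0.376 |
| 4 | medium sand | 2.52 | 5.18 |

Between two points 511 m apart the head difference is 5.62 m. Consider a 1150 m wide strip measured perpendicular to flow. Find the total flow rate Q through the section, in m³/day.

Flow is parallel to layering, so each bed carries its own Darcy discharge and the transmissivities add.
Σ(K_i·b_i) = 0.201×11.3 + 2.05×5.13 + 0.376×7.51 + 5.18×2.52 = 28.67 m²/day.
Hydraulic gradient i = Δh / L = 5.62 / 511 = 0.01100.
Q = Σ(K_i·b_i) · W · i = 28.67 × 1150 × 0.01100 = 362.5 m³/day.

363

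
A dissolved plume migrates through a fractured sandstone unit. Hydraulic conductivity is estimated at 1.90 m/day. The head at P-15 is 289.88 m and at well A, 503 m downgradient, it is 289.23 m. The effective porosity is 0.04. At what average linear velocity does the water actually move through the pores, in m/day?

0.0614

Hydraulic gradient i = (289.88 − 289.23) / 503 = 0.65 / 503 = 0.001292.
Darcy flux q = K · i = 1.900 × 0.001292 = 0.002455 m/day.
Seepage velocity v = q / n_e = 0.002455 / 0.04 = 0.06138 m/day.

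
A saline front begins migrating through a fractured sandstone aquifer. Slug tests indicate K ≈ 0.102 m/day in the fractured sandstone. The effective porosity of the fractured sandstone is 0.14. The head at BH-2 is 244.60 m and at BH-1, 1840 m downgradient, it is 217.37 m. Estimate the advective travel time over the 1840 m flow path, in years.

467

Hydraulic gradient i = (244.60 − 217.37) / 1840 = 27.23 / 1840 = 0.01480.
Darcy flux q = K · i = 0.1020 × 0.01480 = 0.001509 m/day.
Seepage velocity v = q / n_e = 0.001509 / 0.14 = 0.01078 m/day.
Travel time t = L / v = 1840 / 0.01078 = 1.707e+05 days = 467.2 years.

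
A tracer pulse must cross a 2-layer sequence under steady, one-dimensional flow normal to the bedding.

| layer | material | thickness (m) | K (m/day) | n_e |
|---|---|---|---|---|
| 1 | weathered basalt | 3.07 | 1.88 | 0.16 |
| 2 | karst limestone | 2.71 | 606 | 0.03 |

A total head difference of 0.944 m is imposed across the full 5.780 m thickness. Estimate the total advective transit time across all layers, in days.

0.993

With flow normal to the layers, continuity requires the same specific discharge q through every layer.
Σ(b_i/K_i) = 3.07/1.88 + 2.71/606 = 1.637 d.
q = Δh / Σ(b_i/K_i) = 0.944 / 1.637 = 0.5765 m/day.
In each layer the seepage velocity is v_i = q/n_i, so the layer transit time is t_i = b_i·n_i / q:
  layer 1 (weathered basalt): t_1 = 3.07 × 0.16 / 0.5765 = 0.8520 d
  layer 2 (karst limestone): t_2 = 2.71 × 0.03 / 0.5765 = 0.1410 d
Total t = Σ t_i = 0.9931 days.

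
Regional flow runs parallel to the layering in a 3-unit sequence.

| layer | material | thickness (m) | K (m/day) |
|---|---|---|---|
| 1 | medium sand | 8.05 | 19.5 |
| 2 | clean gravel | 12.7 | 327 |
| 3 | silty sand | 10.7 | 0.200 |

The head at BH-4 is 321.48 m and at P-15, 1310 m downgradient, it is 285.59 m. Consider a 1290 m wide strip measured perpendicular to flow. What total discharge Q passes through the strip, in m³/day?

Flow is parallel to layering, so each bed carries its own Darcy discharge and the transmissivities add.
Σ(K_i·b_i) = 19.5×8.05 + 327×12.7 + 0.200×10.7 = 4312 m²/day.
Hydraulic gradient i = (321.48 − 285.59) / 1310 = 35.89 / 1310 = 0.02740.
Q = Σ(K_i·b_i) · W · i = 4312 × 1290 × 0.02740 = 1.524e+05 m³/day.

152000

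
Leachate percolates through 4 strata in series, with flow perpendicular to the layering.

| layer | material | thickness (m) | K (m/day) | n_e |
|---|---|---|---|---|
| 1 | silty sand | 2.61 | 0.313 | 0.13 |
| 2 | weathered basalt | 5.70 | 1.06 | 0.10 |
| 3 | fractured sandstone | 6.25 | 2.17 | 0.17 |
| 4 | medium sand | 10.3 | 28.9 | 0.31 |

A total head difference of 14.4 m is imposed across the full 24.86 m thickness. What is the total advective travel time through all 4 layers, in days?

With flow normal to the layers, continuity requires the same specific discharge q through every layer.
Σ(b_i/K_i) = 2.61/0.313 + 5.70/1.06 + 6.25/2.17 + 10.3/28.9 = 16.95 d.
q = Δh / Σ(b_i/K_i) = 14.4 / 16.95 = 0.8494 m/day.
In each layer the seepage velocity is v_i = q/n_i, so the layer transit time is t_i = b_i·n_i / q:
  layer 1 (silty sand): t_1 = 2.61 × 0.13 / 0.8494 = 0.3994 d
  layer 2 (weathered basalt): t_2 = 5.70 × 0.10 / 0.8494 = 0.6710 d
  layer 3 (fractured sandstone): t_3 = 6.25 × 0.17 / 0.8494 = 1.251 d
  layer 4 (medium sand): t_4 = 10.3 × 0.31 / 0.8494 = 3.759 d
Total t = Σ t_i = 6.080 days.

6.08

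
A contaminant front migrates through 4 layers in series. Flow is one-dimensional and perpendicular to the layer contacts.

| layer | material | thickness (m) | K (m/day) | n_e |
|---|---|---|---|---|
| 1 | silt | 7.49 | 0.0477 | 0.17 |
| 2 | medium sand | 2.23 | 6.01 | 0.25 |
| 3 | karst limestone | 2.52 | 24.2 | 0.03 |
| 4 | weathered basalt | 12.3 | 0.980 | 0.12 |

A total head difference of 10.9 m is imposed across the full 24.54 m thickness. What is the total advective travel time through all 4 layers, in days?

With flow normal to the layers, continuity requires the same specific discharge q through every layer.
Σ(b_i/K_i) = 7.49/0.0477 + 2.23/6.01 + 2.52/24.2 + 12.3/0.980 = 170.0 d.
q = Δh / Σ(b_i/K_i) = 10.9 / 170.0 = 0.06410 m/day.
In each layer the seepage velocity is v_i = q/n_i, so the layer transit time is t_i = b_i·n_i / q:
  layer 1 (silt): t_1 = 7.49 × 0.17 / 0.06410 = 19.86 d
  layer 2 (medium sand): t_2 = 2.23 × 0.25 / 0.06410 = 8.697 d
  layer 3 (karst limestone): t_3 = 2.52 × 0.03 / 0.06410 = 1.179 d
  layer 4 (weathered basalt): t_4 = 12.3 × 0.12 / 0.06410 = 23.03 d
Total t = Σ t_i = 52.77 days.

52.8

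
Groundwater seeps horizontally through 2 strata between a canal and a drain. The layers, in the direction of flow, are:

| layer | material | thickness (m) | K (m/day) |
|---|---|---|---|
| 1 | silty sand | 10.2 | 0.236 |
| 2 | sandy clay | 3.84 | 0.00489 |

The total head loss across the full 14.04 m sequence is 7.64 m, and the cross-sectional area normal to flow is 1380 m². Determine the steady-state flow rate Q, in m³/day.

12.7

Flow is perpendicular to layering, so the layers act in series and the equivalent K is the thickness-weighted harmonic mean.
Total thickness L = 10.2 + 3.84 = 14.04 m.
Σ(b_i/K_i) = 10.2/0.236 + 3.84/0.00489 = 828.5 d.
K_eq = L / Σ(b_i/K_i) = 14.04 / 828.5 = 0.01695 m/day.
Q = K_eq · A · (Δh/L) = 0.01695 × 1380 × (7.64/14.04) = 12.73 m³/day.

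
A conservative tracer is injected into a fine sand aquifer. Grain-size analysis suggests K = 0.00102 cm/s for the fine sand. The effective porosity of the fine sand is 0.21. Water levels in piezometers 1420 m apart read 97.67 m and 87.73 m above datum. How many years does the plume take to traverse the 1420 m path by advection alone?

132

Convert K: 0.00102 cm/s × 864 = 0.8813 m/day.
Hydraulic gradient i = (97.67 − 87.73) / 1420 = 9.94 / 1420 = 0.007000.
Darcy flux q = K · i = 0.8813 × 0.007000 = 0.006169 m/day.
Seepage velocity v = q / n_e = 0.006169 / 0.21 = 0.02938 m/day.
Travel time t = L / v = 1420 / 0.02938 = 48339 days = 132.3 years.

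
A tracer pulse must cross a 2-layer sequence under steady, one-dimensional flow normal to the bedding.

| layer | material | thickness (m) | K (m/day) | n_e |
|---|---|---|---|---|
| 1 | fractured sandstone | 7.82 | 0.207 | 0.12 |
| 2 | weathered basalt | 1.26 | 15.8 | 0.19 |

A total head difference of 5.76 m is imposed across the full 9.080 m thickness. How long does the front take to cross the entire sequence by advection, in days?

With flow normal to the layers, continuity requires the same specific discharge q through every layer.
Σ(b_i/K_i) = 7.82/0.207 + 1.26/15.8 = 37.86 d.
q = Δh / Σ(b_i/K_i) = 5.76 / 37.86 = 0.1521 m/day.
In each layer the seepage velocity is v_i = q/n_i, so the layer transit time is t_i = b_i·n_i / q:
  layer 1 (fractured sandstone): t_1 = 7.82 × 0.12 / 0.1521 = 6.168 d
  layer 2 (weathered basalt): t_2 = 1.26 × 0.19 / 0.1521 = 1.573 d
Total t = Σ t_i = 7.741 days.

7.74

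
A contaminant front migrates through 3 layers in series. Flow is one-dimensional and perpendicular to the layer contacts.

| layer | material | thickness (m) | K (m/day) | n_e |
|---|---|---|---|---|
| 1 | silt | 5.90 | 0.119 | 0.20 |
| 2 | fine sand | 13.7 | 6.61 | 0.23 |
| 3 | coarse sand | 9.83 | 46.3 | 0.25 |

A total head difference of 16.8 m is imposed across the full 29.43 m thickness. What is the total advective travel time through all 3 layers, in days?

With flow normal to the layers, continuity requires the same specific discharge q through every layer.
Σ(b_i/K_i) = 5.90/0.119 + 13.7/6.61 + 9.83/46.3 = 51.86 d.
q = Δh / Σ(b_i/K_i) = 16.8 / 51.86 = 0.3239 m/day.
In each layer the seepage velocity is v_i = q/n_i, so the layer transit time is t_i = b_i·n_i / q:
  layer 1 (silt): t_1 = 5.90 × 0.20 / 0.3239 = 3.643 d
  layer 2 (fine sand): t_2 = 13.7 × 0.23 / 0.3239 = 9.728 d
  layer 3 (coarse sand): t_3 = 9.83 × 0.25 / 0.3239 = 7.587 d
Total t = Σ t_i = 20.96 days.

21.0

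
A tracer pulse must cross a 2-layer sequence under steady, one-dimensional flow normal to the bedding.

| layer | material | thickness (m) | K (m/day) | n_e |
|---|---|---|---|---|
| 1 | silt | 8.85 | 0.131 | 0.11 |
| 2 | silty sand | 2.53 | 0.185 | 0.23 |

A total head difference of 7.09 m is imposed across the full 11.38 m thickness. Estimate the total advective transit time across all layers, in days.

17.8

With flow normal to the layers, continuity requires the same specific discharge q through every layer.
Σ(b_i/K_i) = 8.85/0.131 + 2.53/0.185 = 81.23 d.
q = Δh / Σ(b_i/K_i) = 7.09 / 81.23 = 0.08728 m/day.
In each layer the seepage velocity is v_i = q/n_i, so the layer transit time is t_i = b_i·n_i / q:
  layer 1 (silt): t_1 = 8.85 × 0.11 / 0.08728 = 11.15 d
  layer 2 (silty sand): t_2 = 2.53 × 0.23 / 0.08728 = 6.667 d
Total t = Σ t_i = 17.82 days.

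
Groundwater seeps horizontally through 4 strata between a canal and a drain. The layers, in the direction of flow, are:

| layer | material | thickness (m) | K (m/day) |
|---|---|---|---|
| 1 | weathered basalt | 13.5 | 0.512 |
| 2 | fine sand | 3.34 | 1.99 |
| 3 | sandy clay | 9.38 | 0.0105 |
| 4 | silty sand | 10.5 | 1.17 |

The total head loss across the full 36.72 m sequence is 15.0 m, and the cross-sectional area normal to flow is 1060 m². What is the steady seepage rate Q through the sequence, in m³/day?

Flow is perpendicular to layering, so the layers act in series and the equivalent K is the thickness-weighted harmonic mean.
Total thickness L = 13.5 + 3.34 + 9.38 + 10.5 = 36.72 m.
Σ(b_i/K_i) = 13.5/0.512 + 3.34/1.99 + 9.38/0.0105 + 10.5/1.17 = 930.4 d.
K_eq = L / Σ(b_i/K_i) = 36.72 / 930.4 = 0.03947 m/day.
Q = K_eq · A · (Δh/L) = 0.03947 × 1060 × (15.0/36.72) = 17.09 m³/day.

17.1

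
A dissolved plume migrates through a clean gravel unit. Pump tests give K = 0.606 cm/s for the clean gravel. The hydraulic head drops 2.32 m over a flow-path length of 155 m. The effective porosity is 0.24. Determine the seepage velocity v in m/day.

32.7

Convert K: 0.606 cm/s × 864 = 523.6 m/day.
Hydraulic gradient i = Δh / L = 2.32 / 155 = 0.01497.
Darcy flux q = K · i = 523.6 × 0.01497 = 7.837 m/day.
Seepage velocity v = q / n_e = 7.837 / 0.24 = 32.65 m/day.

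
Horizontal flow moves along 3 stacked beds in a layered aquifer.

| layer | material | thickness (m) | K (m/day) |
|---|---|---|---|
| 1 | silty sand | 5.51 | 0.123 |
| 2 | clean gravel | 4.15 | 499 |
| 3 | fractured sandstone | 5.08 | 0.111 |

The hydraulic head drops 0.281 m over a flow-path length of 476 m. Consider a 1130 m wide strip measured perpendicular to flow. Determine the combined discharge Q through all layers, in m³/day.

1380

Flow is parallel to layering, so each bed carries its own Darcy discharge and the transmissivities add.
Σ(K_i·b_i) = 0.123×5.51 + 499×4.15 + 0.111×5.08 = 2072 m²/day.
Hydraulic gradient i = Δh / L = 0.281 / 476 = 0.0005903.
Q = Σ(K_i·b_i) · W · i = 2072 × 1130 × 0.0005903 = 1382 m³/day.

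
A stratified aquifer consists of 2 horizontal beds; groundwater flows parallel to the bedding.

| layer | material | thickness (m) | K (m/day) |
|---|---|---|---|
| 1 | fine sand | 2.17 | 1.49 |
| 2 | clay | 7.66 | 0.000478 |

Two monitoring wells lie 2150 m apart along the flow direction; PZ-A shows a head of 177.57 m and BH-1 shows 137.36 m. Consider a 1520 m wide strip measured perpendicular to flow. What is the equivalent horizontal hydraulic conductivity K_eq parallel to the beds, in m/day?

Flow is parallel to layering, so each bed carries its own Darcy discharge and the transmissivities add.
Σ(K_i·b_i) = 1.49×2.17 + 0.000478×7.66 = 3.237 m²/day.
Total thickness b = 9.830 m, so K_eq = Σ(K_i·b_i)/b = 0.3293 m/day.

0.329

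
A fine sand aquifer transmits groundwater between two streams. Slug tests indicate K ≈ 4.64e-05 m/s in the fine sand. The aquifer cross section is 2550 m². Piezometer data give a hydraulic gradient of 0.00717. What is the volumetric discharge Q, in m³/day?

Convert K: 4.64e-05 m/s × 86400 = 4.009 m/day.
Hydraulic gradient i = 0.00717.
Darcy's law: Q = K · A · i = 4.009 × 2550 × 0.007170 = 73.30 m³/day.

73.3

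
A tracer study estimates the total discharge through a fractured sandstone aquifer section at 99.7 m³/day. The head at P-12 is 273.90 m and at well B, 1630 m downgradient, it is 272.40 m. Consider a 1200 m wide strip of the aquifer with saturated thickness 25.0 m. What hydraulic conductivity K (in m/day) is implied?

Cross-sectional area A = 1200 × 25.0 = 30000 m².
Hydraulic gradient i = (273.90 − 272.40) / 1630 = 1.5 / 1630 = 0.0009202.
From Q = K·A·i, K = Q / (A·i) = 99.7 / (30000 × 0.0009202) = 3.611 m/day.

3.61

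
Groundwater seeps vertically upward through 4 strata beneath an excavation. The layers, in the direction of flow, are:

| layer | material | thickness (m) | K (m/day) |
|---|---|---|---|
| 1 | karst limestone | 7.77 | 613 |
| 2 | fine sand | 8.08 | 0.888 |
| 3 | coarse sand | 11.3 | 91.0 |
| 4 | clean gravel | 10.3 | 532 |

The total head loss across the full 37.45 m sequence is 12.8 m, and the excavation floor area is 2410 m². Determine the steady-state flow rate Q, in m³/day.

Flow is perpendicular to layering, so the layers act in series and the equivalent K is the thickness-weighted harmonic mean.
Total thickness L = 7.77 + 8.08 + 11.3 + 10.3 = 37.45 m.
Σ(b_i/K_i) = 7.77/613 + 8.08/0.888 + 11.3/91.0 + 10.3/532 = 9.255 d.
K_eq = L / Σ(b_i/K_i) = 37.45 / 9.255 = 4.046 m/day.
Q = K_eq · A · (Δh/L) = 4.046 × 2410 × (12.8/37.45) = 3333 m³/day.

3330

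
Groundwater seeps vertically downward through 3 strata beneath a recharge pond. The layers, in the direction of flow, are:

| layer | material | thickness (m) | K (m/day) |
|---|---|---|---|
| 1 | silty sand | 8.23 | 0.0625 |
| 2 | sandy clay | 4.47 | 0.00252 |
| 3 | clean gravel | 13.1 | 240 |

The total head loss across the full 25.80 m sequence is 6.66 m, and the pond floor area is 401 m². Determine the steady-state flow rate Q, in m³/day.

1.40

Flow is perpendicular to layering, so the layers act in series and the equivalent K is the thickness-weighted harmonic mean.
Total thickness L = 8.23 + 4.47 + 13.1 = 25.80 m.
Σ(b_i/K_i) = 8.23/0.0625 + 4.47/0.00252 + 13.1/240 = 1906 d.
K_eq = L / Σ(b_i/K_i) = 25.80 / 1906 = 0.01354 m/day.
Q = K_eq · A · (Δh/L) = 0.01354 × 401 × (6.66/25.80) = 1.402 m³/day.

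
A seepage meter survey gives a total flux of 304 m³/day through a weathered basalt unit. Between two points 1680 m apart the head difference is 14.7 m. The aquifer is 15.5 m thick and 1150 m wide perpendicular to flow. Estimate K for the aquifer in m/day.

Cross-sectional area A = 1150 × 15.5 = 17825 m².
Hydraulic gradient i = Δh / L = 14.7 / 1680 = 0.008750.
From Q = K·A·i, K = Q / (A·i) = 304 / (17825 × 0.008750) = 1.949 m/day.

1.95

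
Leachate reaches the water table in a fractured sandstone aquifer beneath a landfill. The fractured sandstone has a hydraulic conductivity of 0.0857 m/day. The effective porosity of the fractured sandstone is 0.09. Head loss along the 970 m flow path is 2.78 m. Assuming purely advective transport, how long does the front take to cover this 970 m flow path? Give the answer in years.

973

Hydraulic gradient i = Δh / L = 2.78 / 970 = 0.002866.
Darcy flux q = K · i = 0.08570 × 0.002866 = 0.0002456 m/day.
Seepage velocity v = q / n_e = 0.0002456 / 0.09 = 0.002729 m/day.
Travel time t = L / v = 970 / 0.002729 = 3.554e+05 days = 973.1 years.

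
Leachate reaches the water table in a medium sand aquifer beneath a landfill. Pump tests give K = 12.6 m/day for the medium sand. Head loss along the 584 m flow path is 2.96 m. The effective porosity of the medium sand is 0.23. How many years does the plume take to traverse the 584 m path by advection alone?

5.76

Hydraulic gradient i = Δh / L = 2.96 / 584 = 0.005068.
Darcy flux q = K · i = 12.60 × 0.005068 = 0.06386 m/day.
Seepage velocity v = q / n_e = 0.06386 / 0.23 = 0.2777 m/day.
Travel time t = L / v = 584 / 0.2777 = 2103 days = 5.758 years.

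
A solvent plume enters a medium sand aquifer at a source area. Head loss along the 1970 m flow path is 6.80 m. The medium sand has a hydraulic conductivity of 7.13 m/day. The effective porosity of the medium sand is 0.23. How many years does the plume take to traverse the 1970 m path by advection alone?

50.4

Hydraulic gradient i = Δh / L = 6.80 / 1970 = 0.003452.
Darcy flux q = K · i = 7.130 × 0.003452 = 0.02461 m/day.
Seepage velocity v = q / n_e = 0.02461 / 0.23 = 0.1070 m/day.
Travel time t = L / v = 1970 / 0.1070 = 18410 days = 50.40 years.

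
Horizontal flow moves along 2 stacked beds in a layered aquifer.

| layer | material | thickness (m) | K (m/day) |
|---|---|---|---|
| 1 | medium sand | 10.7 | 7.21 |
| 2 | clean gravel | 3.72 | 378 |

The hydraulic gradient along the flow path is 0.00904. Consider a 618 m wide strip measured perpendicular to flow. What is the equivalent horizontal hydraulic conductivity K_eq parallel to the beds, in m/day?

Flow is parallel to layering, so each bed carries its own Darcy discharge and the transmissivities add.
Σ(K_i·b_i) = 7.21×10.7 + 378×3.72 = 1483 m²/day.
Total thickness b = 14.42 m, so K_eq = Σ(K_i·b_i)/b = 102.9 m/day.

103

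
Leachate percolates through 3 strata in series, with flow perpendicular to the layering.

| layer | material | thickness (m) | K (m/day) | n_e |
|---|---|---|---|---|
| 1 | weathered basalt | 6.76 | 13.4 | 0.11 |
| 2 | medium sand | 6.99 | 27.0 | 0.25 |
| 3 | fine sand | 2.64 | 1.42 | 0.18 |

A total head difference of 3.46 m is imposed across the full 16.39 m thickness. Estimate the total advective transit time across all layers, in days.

With flow normal to the layers, continuity requires the same specific discharge q through every layer.
Σ(b_i/K_i) = 6.76/13.4 + 6.99/27.0 + 2.64/1.42 = 2.623 d.
q = Δh / Σ(b_i/K_i) = 3.46 / 2.623 = 1.319 m/day.
In each layer the seepage velocity is v_i = q/n_i, so the layer transit time is t_i = b_i·n_i / q:
  layer 1 (weathered basalt): t_1 = 6.76 × 0.11 / 1.319 = 0.5636 d
  layer 2 (medium sand): t_2 = 6.99 × 0.25 / 1.319 = 1.325 d
  layer 3 (fine sand): t_3 = 2.64 × 0.18 / 1.319 = 0.3602 d
Total t = Σ t_i = 2.248 days.

2.25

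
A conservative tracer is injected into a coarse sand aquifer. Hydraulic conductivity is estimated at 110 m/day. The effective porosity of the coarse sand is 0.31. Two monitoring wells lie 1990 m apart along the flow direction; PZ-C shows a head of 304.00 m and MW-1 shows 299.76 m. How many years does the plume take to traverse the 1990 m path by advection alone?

7.21

Hydraulic gradient i = (304.00 − 299.76) / 1990 = 4.24 / 1990 = 0.002131.
Darcy flux q = K · i = 110.0 × 0.002131 = 0.2344 m/day.
Seepage velocity v = q / n_e = 0.2344 / 0.31 = 0.7560 m/day.
Travel time t = L / v = 1990 / 0.7560 = 2632 days = 7.206 years.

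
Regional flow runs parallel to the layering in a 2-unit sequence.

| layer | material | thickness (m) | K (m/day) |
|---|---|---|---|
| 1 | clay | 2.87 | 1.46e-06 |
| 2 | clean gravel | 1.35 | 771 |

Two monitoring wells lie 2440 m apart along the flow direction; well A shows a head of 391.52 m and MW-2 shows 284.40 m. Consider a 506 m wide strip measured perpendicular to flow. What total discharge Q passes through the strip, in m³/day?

23100

Flow is parallel to layering, so each bed carries its own Darcy discharge and the transmissivities add.
Σ(K_i·b_i) = 1.46e-06×2.87 + 771×1.35 = 1041 m²/day.
Hydraulic gradient i = (391.52 − 284.40) / 2440 = 107.12 / 2440 = 0.04390.
Q = Σ(K_i·b_i) · W · i = 1041 × 506 × 0.04390 = 23122 m³/day.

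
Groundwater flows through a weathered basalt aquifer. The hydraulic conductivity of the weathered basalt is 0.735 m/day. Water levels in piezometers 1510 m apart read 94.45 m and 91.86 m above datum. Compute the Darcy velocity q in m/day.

Hydraulic gradient i = (94.45 − 91.86) / 1510 = 2.59 / 1510 = 0.001715.
Specific discharge q = K · i = 0.7350 × 0.001715 = 0.001261 m/day.

0.00126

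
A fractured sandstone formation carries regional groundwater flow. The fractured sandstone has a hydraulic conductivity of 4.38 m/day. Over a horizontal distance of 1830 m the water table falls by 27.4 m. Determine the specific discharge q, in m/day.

0.0656

Hydraulic gradient i = Δh / L = 27.4 / 1830 = 0.01497.
Specific discharge q = K · i = 4.380 × 0.01497 = 0.06558 m/day.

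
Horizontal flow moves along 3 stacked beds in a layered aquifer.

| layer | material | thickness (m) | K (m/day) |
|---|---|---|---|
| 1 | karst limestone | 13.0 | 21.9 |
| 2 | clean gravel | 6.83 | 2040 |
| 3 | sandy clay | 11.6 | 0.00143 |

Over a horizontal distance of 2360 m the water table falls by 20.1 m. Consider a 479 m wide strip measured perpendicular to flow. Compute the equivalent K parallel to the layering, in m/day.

Flow is parallel to layering, so each bed carries its own Darcy discharge and the transmissivities add.
Σ(K_i·b_i) = 21.9×13.0 + 2040×6.83 + 0.00143×11.6 = 14218 m²/day.
Total thickness b = 31.43 m, so K_eq = Σ(K_i·b_i)/b = 452.4 m/day.

452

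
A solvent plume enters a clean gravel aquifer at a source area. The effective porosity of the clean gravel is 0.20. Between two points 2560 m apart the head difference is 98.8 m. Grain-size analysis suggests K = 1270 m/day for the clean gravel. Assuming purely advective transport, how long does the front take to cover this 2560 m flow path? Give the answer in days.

10.4

Hydraulic gradient i = Δh / L = 98.8 / 2560 = 0.03859.
Darcy flux q = K · i = 1270 × 0.03859 = 49.01 m/day.
Seepage velocity v = q / n_e = 49.01 / 0.20 = 245.1 m/day.
Travel time t = L / v = 2560 / 245.1 = 10.45 days.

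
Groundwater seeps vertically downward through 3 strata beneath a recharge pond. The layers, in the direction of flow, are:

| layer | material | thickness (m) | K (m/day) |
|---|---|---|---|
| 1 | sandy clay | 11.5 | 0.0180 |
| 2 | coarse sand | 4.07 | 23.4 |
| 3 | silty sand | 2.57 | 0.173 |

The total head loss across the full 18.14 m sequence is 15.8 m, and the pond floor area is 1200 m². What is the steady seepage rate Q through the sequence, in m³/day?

Flow is perpendicular to layering, so the layers act in series and the equivalent K is the thickness-weighted harmonic mean.
Total thickness L = 11.5 + 4.07 + 2.57 = 18.14 m.
Σ(b_i/K_i) = 11.5/0.0180 + 4.07/23.4 + 2.57/0.173 = 653.9 d.
K_eq = L / Σ(b_i/K_i) = 18.14 / 653.9 = 0.02774 m/day.
Q = K_eq · A · (Δh/L) = 0.02774 × 1200 × (15.8/18.14) = 28.99 m³/day.

29.0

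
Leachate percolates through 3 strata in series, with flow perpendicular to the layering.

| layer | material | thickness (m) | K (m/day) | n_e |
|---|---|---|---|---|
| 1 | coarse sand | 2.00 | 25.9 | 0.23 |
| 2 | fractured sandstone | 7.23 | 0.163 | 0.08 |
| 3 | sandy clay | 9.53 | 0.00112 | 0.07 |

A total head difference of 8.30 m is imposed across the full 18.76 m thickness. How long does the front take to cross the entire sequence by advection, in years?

With flow normal to the layers, continuity requires the same specific discharge q through every layer.
Σ(b_i/K_i) = 2.00/25.9 + 7.23/0.163 + 9.53/0.00112 = 8553 d.
q = Δh / Σ(b_i/K_i) = 8.30 / 8553 = 0.0009704 m/day.
In each layer the seepage velocity is v_i = q/n_i, so the layer transit time is t_i = b_i·n_i / q:
  layer 1 (coarse sand): t_1 = 2.00 × 0.23 / 0.0009704 = 474.0 d
  layer 2 (fractured sandstone): t_2 = 7.23 × 0.08 / 0.0009704 = 596.1 d
  layer 3 (sandy clay): t_3 = 9.53 × 0.07 / 0.0009704 = 687.5 d
Total t = Σ t_i = 1758 days = 4.812 years.

4.81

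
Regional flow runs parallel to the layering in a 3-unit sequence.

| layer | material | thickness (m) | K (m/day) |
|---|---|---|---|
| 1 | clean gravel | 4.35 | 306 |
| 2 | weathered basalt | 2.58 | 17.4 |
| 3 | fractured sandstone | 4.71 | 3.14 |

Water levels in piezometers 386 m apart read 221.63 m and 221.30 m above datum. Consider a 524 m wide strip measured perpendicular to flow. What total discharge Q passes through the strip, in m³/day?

Flow is parallel to layering, so each bed carries its own Darcy discharge and the transmissivities add.
Σ(K_i·b_i) = 306×4.35 + 17.4×2.58 + 3.14×4.71 = 1391 m²/day.
Hydraulic gradient i = (221.63 − 221.30) / 386 = 0.33 / 386 = 0.0008549.
Q = Σ(K_i·b_i) · W · i = 1391 × 524 × 0.0008549 = 623.0 m³/day.

623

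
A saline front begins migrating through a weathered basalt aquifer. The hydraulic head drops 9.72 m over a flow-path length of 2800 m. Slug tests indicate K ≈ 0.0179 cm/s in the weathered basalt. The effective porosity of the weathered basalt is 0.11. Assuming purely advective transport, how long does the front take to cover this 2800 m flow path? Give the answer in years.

Convert K: 0.0179 cm/s × 864 = 15.47 m/day.
Hydraulic gradient i = Δh / L = 9.72 / 2800 = 0.003471.
Darcy flux q = K · i = 15.47 × 0.003471 = 0.05369 m/day.
Seepage velocity v = q / n_e = 0.05369 / 0.11 = 0.4881 m/day.
Travel time t = L / v = 2800 / 0.4881 = 5737 days = 15.71 years.

15.7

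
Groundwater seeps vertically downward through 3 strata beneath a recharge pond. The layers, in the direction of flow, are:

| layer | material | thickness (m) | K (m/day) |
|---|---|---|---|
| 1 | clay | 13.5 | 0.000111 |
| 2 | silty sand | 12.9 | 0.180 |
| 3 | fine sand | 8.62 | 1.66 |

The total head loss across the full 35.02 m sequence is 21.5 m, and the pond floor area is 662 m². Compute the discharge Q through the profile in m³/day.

0.117

Flow is perpendicular to layering, so the layers act in series and the equivalent K is the thickness-weighted harmonic mean.
Total thickness L = 13.5 + 12.9 + 8.62 = 35.02 m.
Σ(b_i/K_i) = 13.5/0.000111 + 12.9/0.180 + 8.62/1.66 = 1.217e+05 d.
K_eq = L / Σ(b_i/K_i) = 35.02 / 1.217e+05 = 0.0002878 m/day.
Q = K_eq · A · (Δh/L) = 0.0002878 × 662 × (21.5/35.02) = 0.1170 m³/day.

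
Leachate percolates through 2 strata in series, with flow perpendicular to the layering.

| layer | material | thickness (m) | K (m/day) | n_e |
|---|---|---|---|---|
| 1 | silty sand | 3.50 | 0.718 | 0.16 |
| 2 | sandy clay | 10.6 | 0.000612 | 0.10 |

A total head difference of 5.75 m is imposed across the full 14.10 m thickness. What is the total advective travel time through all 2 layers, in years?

13.4

With flow normal to the layers, continuity requires the same specific discharge q through every layer.
Σ(b_i/K_i) = 3.50/0.718 + 10.6/0.000612 = 17325 d.
q = Δh / Σ(b_i/K_i) = 5.75 / 17325 = 0.0003319 m/day.
In each layer the seepage velocity is v_i = q/n_i, so the layer transit time is t_i = b_i·n_i / q:
  layer 1 (silty sand): t_1 = 3.50 × 0.16 / 0.0003319 = 1687 d
  layer 2 (sandy clay): t_2 = 10.6 × 0.10 / 0.0003319 = 3194 d
Total t = Σ t_i = 4881 days = 13.36 years.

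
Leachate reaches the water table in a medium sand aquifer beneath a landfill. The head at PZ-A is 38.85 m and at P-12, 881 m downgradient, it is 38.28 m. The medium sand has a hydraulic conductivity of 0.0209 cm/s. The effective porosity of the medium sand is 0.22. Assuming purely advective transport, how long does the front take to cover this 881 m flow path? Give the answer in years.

Convert K: 0.0209 cm/s × 864 = 18.06 m/day.
Hydraulic gradient i = (38.85 − 38.28) / 881 = 0.57 / 881 = 0.0006470.
Darcy flux q = K · i = 18.06 × 0.0006470 = 0.01168 m/day.
Seepage velocity v = q / n_e = 0.01168 / 0.22 = 0.05311 m/day.
Travel time t = L / v = 881 / 0.05311 = 16590 days = 45.42 years.

45.4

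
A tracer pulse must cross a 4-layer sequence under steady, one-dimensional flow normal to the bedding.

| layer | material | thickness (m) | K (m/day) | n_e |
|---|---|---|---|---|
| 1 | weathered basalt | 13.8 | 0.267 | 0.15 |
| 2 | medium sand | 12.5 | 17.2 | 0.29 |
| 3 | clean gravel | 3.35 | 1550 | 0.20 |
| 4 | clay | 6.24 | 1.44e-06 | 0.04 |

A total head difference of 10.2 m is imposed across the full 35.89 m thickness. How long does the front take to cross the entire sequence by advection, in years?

7690

With flow normal to the layers, continuity requires the same specific discharge q through every layer.
Σ(b_i/K_i) = 13.8/0.267 + 12.5/17.2 + 3.35/1550 + 6.24/1.44e-06 = 4.333e+06 d.
q = Δh / Σ(b_i/K_i) = 10.2 / 4.333e+06 = 2.354e-06 m/day.
In each layer the seepage velocity is v_i = q/n_i, so the layer transit time is t_i = b_i·n_i / q:
  layer 1 (weathered basalt): t_1 = 13.8 × 0.15 / 2.354e-06 = 8.794e+05 d
  layer 2 (medium sand): t_2 = 12.5 × 0.29 / 2.354e-06 = 1.540e+06 d
  layer 3 (clean gravel): t_3 = 3.35 × 0.20 / 2.354e-06 = 2.846e+05 d
  layer 4 (clay): t_4 = 6.24 × 0.04 / 2.354e-06 = 1.060e+05 d
Total t = Σ t_i = 2.810e+06 days = 7694 years.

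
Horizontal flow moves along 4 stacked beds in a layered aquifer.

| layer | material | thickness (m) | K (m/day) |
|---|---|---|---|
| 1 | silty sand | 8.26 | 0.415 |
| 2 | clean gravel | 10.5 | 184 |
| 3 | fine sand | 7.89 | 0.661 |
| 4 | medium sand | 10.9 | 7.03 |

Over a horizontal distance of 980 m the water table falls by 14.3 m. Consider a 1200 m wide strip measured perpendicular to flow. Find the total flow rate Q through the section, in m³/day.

Flow is parallel to layering, so each bed carries its own Darcy discharge and the transmissivities add.
Σ(K_i·b_i) = 0.415×8.26 + 184×10.5 + 0.661×7.89 + 7.03×10.9 = 2017 m²/day.
Hydraulic gradient i = Δh / L = 14.3 / 980 = 0.01459.
Q = Σ(K_i·b_i) · W · i = 2017 × 1200 × 0.01459 = 35323 m³/day.

35300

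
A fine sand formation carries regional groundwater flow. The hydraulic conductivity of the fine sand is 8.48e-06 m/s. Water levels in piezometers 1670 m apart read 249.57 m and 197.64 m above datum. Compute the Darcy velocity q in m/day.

Convert K: 8.48e-06 m/s × 86400 = 0.7327 m/day.
Hydraulic gradient i = (249.57 − 197.64) / 1670 = 51.93 / 1670 = 0.03110.
Specific discharge q = K · i = 0.7327 × 0.03110 = 0.02278 m/day.

0.0228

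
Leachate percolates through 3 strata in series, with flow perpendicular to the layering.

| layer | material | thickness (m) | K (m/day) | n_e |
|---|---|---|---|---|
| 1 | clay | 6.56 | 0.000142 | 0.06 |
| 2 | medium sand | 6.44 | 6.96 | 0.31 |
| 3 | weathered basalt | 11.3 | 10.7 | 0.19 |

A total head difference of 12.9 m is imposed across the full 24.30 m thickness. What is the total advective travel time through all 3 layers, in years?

With flow normal to the layers, continuity requires the same specific discharge q through every layer.
Σ(b_i/K_i) = 6.56/0.000142 + 6.44/6.96 + 11.3/10.7 = 46199 d.
q = Δh / Σ(b_i/K_i) = 12.9 / 46199 = 0.0002792 m/day.
In each layer the seepage velocity is v_i = q/n_i, so the layer transit time is t_i = b_i·n_i / q:
  layer 1 (clay): t_1 = 6.56 × 0.06 / 0.0002792 = 1410 d
  layer 2 (medium sand): t_2 = 6.44 × 0.31 / 0.0002792 = 7150 d
  layer 3 (weathered basalt): t_3 = 11.3 × 0.19 / 0.0002792 = 7689 d
Total t = Σ t_i = 16248 days = 44.49 years.

44.5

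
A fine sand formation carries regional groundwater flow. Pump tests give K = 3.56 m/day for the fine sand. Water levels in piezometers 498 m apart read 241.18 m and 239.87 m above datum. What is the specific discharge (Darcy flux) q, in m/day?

0.00936

Hydraulic gradient i = (241.18 − 239.87) / 498 = 1.31 / 498 = 0.002631.
Specific discharge q = K · i = 3.560 × 0.002631 = 0.009365 m/day.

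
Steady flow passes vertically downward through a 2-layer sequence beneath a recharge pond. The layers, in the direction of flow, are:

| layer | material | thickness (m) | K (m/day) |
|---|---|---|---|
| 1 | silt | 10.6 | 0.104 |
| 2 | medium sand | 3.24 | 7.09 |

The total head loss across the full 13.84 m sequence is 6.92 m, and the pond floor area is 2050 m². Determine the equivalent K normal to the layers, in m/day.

0.135

Flow is perpendicular to layering, so the layers act in series and the equivalent K is the thickness-weighted harmonic mean.
Total thickness L = 10.6 + 3.24 = 13.84 m.
Σ(b_i/K_i) = 10.6/0.104 + 3.24/7.09 = 102.4 d.
K_eq = L / Σ(b_i/K_i) = 13.84 / 102.4 = 0.1352 m/day.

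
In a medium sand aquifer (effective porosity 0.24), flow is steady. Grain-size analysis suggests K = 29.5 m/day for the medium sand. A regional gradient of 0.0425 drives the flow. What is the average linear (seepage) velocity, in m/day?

Hydraulic gradient i = 0.0425.
Darcy flux q = K · i = 29.50 × 0.04250 = 1.254 m/day.
Seepage velocity v = q / n_e = 1.254 / 0.24 = 5.224 m/day.

5.22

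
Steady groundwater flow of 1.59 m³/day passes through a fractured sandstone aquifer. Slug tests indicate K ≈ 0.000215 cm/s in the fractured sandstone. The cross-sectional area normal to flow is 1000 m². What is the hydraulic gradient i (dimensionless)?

0.00856

Convert K: 0.000215 cm/s × 864 = 0.1858 m/day.
From Q = K·A·i, i = Q / (K·A) = 1.59 / (0.1858 × 1000) = 0.008559.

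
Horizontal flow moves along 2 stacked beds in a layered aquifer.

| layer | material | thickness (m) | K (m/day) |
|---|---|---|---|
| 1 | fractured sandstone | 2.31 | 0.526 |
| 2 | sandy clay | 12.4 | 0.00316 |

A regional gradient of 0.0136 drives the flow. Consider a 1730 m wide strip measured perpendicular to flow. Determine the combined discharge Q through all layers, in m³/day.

29.5

Flow is parallel to layering, so each bed carries its own Darcy discharge and the transmissivities add.
Σ(K_i·b_i) = 0.526×2.31 + 0.00316×12.4 = 1.254 m²/day.
Hydraulic gradient i = 0.0136.
Q = Σ(K_i·b_i) · W · i = 1.254 × 1730 × 0.01360 = 29.51 m³/day.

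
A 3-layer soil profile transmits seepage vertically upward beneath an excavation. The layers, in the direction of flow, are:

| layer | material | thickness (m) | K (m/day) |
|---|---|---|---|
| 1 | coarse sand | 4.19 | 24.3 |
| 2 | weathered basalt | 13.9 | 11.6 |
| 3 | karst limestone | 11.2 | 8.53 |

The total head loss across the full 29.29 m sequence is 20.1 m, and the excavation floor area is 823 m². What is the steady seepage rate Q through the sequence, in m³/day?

Flow is perpendicular to layering, so the layers act in series and the equivalent K is the thickness-weighted harmonic mean.
Total thickness L = 4.19 + 13.9 + 11.2 = 29.29 m.
Σ(b_i/K_i) = 4.19/24.3 + 13.9/11.6 + 11.2/8.53 = 2.684 d.
K_eq = L / Σ(b_i/K_i) = 29.29 / 2.684 = 10.91 m/day.
Q = K_eq · A · (Δh/L) = 10.91 × 823 × (20.1/29.29) = 6164 m³/day.

6160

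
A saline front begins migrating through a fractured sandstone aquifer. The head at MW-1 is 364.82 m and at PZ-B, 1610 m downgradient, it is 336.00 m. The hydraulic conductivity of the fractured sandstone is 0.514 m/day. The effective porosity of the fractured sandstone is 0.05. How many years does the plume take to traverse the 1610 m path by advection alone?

24.0

Hydraulic gradient i = (364.82 − 336.00) / 1610 = 28.82 / 1610 = 0.01790.
Darcy flux q = K · i = 0.5140 × 0.01790 = 0.009201 m/day.
Seepage velocity v = q / n_e = 0.009201 / 0.05 = 0.1840 m/day.
Travel time t = L / v = 1610 / 0.1840 = 8749 days = 23.95 years.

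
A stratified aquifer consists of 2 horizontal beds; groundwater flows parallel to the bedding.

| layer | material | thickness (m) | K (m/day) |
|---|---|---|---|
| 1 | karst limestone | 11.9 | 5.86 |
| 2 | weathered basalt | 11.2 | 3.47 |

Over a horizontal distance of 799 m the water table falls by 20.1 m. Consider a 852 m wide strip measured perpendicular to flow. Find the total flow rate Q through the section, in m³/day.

2330

Flow is parallel to layering, so each bed carries its own Darcy discharge and the transmissivities add.
Σ(K_i·b_i) = 5.86×11.9 + 3.47×11.2 = 108.6 m²/day.
Hydraulic gradient i = Δh / L = 20.1 / 799 = 0.02516.
Q = Σ(K_i·b_i) · W · i = 108.6 × 852 × 0.02516 = 2328 m³/day.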